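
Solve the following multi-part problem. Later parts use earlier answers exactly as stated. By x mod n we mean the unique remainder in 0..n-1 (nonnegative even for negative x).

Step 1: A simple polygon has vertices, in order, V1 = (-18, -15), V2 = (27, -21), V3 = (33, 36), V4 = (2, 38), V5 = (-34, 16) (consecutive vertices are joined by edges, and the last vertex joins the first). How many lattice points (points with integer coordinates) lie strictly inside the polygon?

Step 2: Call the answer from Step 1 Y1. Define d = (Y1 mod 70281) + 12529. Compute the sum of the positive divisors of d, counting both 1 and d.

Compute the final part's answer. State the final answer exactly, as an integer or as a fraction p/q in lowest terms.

Step 1: cross terms: (-18*-21 - 27*-15)=783, (27*36 - 33*-21)=1665, (33*38 - 2*36)=1182, (2*16 - -34*38)=1324, (-34*-15 - -18*16)=798; twice the area = |5752| = 5752; area = 2876; boundary points = 3 + 3 + 1 + 2 + 1 = 10; strictly interior points = area - boundary/2 + 1 = 2872; answer 2872
Step 2: Y1 = 2872; d = 15401; 15401 is prime, so its only divisors are 1 and 15401; sigma = 1 + 15401 = 15402; answer 15402

15402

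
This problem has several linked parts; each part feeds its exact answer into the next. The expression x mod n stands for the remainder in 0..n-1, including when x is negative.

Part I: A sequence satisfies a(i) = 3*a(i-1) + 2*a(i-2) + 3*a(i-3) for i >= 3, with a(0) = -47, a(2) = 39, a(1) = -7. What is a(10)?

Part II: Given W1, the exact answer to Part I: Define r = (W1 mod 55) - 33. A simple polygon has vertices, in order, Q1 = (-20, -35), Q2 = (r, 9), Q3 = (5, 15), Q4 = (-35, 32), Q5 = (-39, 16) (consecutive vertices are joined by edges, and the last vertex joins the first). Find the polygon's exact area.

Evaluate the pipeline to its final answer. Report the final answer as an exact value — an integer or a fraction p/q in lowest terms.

3283/2

Part I: a(3) = 3*(39) + 2*(-7) + 3*(-47) = -38; iterating: a(3)=-38, a(4)=-57, a(5)=-130, a(6)=-618, a(7)=-2285, a(8)=-8481, a(9)=-31867, a(10)=-119418; answer -119418
Part II: W1 = -119418; r = 9; cross terms: (-20*9 - 9*-35)=135, (9*15 - 5*9)=90, (5*32 - -35*15)=685, (-35*16 - -39*32)=688, (-39*-35 - -20*16)=1685; twice the area = |3283| = 3283; area = 3283/2; answer 3283/2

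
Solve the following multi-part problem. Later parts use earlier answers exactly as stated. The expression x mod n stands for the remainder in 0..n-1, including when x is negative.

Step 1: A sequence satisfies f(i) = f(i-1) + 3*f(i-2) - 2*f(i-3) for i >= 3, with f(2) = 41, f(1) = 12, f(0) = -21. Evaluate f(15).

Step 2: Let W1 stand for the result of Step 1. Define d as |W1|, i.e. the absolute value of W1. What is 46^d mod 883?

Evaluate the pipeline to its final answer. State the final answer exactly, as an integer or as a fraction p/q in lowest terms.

126

Step 1: f(3) = 1*(41) + 3*(12) - 2*(-21) = 119; iterating: f(3)=119, f(4)=218, f(5)=493, f(6)=909, f(7)=1952, f(8)=3693, f(9)=7731, f(10)=14906, f(11)=30713, f(12)=59969, f(13)=122296, f(14)=240777, f(15)=487727; answer 487727
Step 2: W1 = 487727; d = 487727; squarings mod 883: 46^1=46, 46^2=350, 46^4=646, 46^8=540, 46^16=210, 46^32=833, 46^64=734, 46^128=126, 46^256=865, 46^512=324, 46^1024=782, 46^2048=488, 46^4096=617, 46^8192=116, 46^16384=211, 46^32768=371, 46^65536=776, 46^131072=853, 46^262144=17; 46^487727 = 46^1 * 46^2 * 46^4 * 46^8 * 46^32 * 46^256 * 46^4096 * 46^8192 * 46^16384 * 46^65536 * 46^131072 * 46^262144 = 126 (mod 883); answer 126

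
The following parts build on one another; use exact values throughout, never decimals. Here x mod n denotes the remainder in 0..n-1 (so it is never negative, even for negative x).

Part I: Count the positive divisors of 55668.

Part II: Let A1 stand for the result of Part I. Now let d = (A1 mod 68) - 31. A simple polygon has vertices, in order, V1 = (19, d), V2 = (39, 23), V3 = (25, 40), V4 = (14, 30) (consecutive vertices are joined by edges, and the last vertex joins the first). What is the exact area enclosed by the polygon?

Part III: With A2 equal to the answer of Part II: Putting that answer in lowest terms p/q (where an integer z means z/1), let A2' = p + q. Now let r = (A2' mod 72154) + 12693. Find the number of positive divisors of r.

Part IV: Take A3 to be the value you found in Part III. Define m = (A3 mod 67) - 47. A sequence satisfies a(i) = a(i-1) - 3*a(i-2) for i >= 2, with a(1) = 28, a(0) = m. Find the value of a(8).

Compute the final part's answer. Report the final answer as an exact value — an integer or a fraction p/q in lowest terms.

Part I: 55668 = 2^2 * 3 * 4639; number of divisors = (2+1) * (1+1) * (1+1) = 12; answer 12
Part II: A1 = 12; d = -19; cross terms: (19*23 - 39*-19)=1178, (39*40 - 25*23)=985, (25*30 - 14*40)=190, (14*-19 - 19*30)=-836; twice the area = |1517| = 1517; area = 1517/2; answer 1517/2
Part III: A2 = 1517/2; threaded value p + q = 1519; r = 14212; 14212 = 2^2 * 11 * 17 * 19; number of divisors = (2+1) * (1+1) * (1+1) * (1+1) = 24; answer 24
Part IV: A3 = 24; m = -23; a(2) = 1*(28) - 3*(-23) = 97; iterating: a(2)=97, a(3)=13, a(4)=-278, a(5)=-317, a(6)=517, a(7)=1468, a(8)=-83; answer -83

-83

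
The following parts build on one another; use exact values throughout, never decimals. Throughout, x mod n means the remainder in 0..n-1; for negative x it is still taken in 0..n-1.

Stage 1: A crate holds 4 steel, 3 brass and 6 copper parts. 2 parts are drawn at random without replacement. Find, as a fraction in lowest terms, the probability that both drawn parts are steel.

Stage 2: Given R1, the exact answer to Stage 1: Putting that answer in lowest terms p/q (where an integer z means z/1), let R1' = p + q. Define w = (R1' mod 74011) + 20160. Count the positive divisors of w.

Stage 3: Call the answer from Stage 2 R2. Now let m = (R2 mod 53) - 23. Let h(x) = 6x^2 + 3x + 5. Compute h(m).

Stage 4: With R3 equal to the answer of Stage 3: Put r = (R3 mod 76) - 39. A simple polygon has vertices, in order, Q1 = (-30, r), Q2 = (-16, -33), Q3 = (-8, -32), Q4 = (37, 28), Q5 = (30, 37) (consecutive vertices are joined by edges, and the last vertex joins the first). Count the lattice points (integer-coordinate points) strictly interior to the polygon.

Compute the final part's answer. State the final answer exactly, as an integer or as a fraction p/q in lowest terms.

2162

Stage 1: total draws C(13,2) = 78; favorable C(4,2) = 6; P = 1/13; answer 1/13
Stage 2: R1 = 1/13; threaded value p + q = 14; w = 20174; 20174 = 2 * 7 * 11 * 131; number of divisors = (1+1) * (1+1) * (1+1) * (1+1) = 16; answer 16
Stage 3: R2 = 16; m = -7; 6*(-7)^2 + 3*(-7)^1 + 5 = (294) + (-21) + (5) = 278; answer 278
Stage 4: R3 = 278; r = 11; cross terms: (-30*-33 - -16*11)=1166, (-16*-32 - -8*-33)=248, (-8*28 - 37*-32)=960, (37*37 - 30*28)=529, (30*11 - -30*37)=1440; twice the area = |4343| = 4343; area = 4343/2; boundary points = 2 + 1 + 15 + 1 + 2 = 21; strictly interior points = area - boundary/2 + 1 = 2162; answer 2162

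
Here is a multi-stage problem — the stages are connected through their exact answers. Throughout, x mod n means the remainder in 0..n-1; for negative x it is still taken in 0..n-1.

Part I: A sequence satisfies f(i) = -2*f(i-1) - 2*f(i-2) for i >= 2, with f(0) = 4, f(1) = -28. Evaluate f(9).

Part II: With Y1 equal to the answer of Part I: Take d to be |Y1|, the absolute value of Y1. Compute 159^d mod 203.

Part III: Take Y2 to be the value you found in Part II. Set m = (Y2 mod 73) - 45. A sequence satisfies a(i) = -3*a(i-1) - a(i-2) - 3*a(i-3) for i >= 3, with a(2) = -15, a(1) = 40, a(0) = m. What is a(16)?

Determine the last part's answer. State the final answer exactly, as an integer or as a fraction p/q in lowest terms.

-129140175

Part I: f(2) = -2*(-28) - 2*(4) = 48; iterating: f(2)=48, f(3)=-40, f(4)=-16, f(5)=112, f(6)=-192, f(7)=160, f(8)=64, f(9)=-448; answer -448
Part II: Y1 = -448; d = 448; squarings mod 203: 159^1=159, 159^2=109, 159^4=107, 159^8=81, 159^16=65, 159^32=165, 159^64=23, 159^128=123, 159^256=107; 159^448 = 159^64 * 159^128 * 159^256 = 30 (mod 203); answer 30
Part III: Y2 = 30; m = -15; a(3) = -3*(-15) - 1*(40) - 3*(-15) = 50; iterating: a(3)=50, a(4)=-255, a(5)=760, a(6)=-2175, a(7)=6530, a(8)=-19695, a(9)=59080, a(10)=-177135, a(11)=531410, a(12)=-1594335, a(13)=4783000, a(14)=-14348895, a(15)=43046690, a(16)=-129140175; answer -129140175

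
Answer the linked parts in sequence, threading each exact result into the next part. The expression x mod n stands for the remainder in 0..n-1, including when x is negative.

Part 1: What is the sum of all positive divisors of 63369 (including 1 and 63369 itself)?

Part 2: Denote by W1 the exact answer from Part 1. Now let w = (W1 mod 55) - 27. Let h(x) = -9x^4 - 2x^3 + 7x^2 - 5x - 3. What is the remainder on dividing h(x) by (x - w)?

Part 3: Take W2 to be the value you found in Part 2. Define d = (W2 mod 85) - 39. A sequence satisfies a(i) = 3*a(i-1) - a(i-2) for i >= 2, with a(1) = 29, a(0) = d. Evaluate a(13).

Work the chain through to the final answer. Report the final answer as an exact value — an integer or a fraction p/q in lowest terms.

5236013

Part 1: 63369 = 3^3 * 2347; sigma = (1 + 3 + 9 + 27) * (1 + 2347) = 40 * 2348 = 93920; answer 93920
Part 2: W1 = 93920; w = 8; remainder = value at the root: -9*(8)^4 - 2*(8)^3 + 7*(8)^2 - 5*(8)^1 - 3 = (-36864) + (-1024) + (448) + (-40) + (-3) = -37483; answer -37483
Part 3: W2 = -37483; d = -37; a(2) = 3*(29) - 1*(-37) = 124; iterating: a(2)=124, a(3)=343, a(4)=905, a(5)=2372, a(6)=6211, a(7)=16261, a(8)=42572, a(9)=111455, a(10)=291793, a(11)=763924, a(12)=1999979, a(13)=5236013; answer 5236013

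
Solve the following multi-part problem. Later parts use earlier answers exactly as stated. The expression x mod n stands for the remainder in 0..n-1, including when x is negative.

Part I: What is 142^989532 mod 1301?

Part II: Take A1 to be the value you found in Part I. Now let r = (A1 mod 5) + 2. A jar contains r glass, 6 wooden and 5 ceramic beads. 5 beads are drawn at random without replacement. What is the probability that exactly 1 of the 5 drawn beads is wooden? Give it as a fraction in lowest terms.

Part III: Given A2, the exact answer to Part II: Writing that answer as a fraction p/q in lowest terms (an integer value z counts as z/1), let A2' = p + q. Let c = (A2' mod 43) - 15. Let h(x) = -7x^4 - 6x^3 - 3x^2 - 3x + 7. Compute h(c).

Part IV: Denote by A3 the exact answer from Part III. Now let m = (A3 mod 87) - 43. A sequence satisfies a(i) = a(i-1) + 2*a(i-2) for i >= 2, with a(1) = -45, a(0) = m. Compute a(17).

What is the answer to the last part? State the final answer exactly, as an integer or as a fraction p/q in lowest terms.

Part I: squarings mod 1301: 142^1=142, 142^2=649, 142^4=978, 142^8=249, 142^16=854, 142^32=756, 142^64=397, 142^128=188, 142^256=217, 142^512=253, 142^1024=260, 142^2048=1249, 142^4096=102, 142^8192=1297, 142^16384=16, 142^32768=256, 142^65536=486, 142^131072=715, 142^262144=1233, 142^524288=721; 142^989532 = 142^4 * 142^8 * 142^16 * 142^64 * 142^256 * 142^2048 * 142^4096 * 142^65536 * 142^131072 * 142^262144 * 142^524288 = 469 (mod 1301); answer 469
Part II: A1 = 469; r = 6; total draws C(17,5) = 6188; favorable C(6,1)*C(11,4) = 1980; P = 495/1547; answer 495/1547
Part III: A2 = 495/1547; threaded value p + q = 2042; c = 6; -7*(6)^4 - 6*(6)^3 - 3*(6)^2 - 3*(6)^1 + 7 = (-9072) + (-1296) + (-108) + (-18) + (7) = -10487; answer -10487
Part IV: A3 = -10487; m = -3; a(2) = 1*(-45) + 2*(-3) = -51; iterating: a(2)=-51, a(3)=-141, a(4)=-243, a(5)=-525, a(6)=-1011, a(7)=-2061, a(8)=-4083, a(9)=-8205, a(10)=-16371, a(11)=-32781, a(12)=-65523, a(13)=-131085, a(14)=-262131, a(15)=-524301, a(16)=-1048563, a(17)=-2097165; answer -2097165

-2097165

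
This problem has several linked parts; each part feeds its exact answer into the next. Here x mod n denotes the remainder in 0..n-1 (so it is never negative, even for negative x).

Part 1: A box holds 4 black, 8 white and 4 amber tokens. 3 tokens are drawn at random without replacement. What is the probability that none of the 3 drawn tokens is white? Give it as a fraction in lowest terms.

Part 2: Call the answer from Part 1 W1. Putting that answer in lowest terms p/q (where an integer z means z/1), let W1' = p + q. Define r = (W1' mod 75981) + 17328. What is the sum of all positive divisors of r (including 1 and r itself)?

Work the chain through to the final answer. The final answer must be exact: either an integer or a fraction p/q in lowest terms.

19824

Part 1: total draws C(16,3) = 560; favorable C(8,3) = 56; P = 1/10; answer 1/10
Part 2: W1 = 1/10; threaded value p + q = 11; r = 17339; 17339 = 7 * 2477; sigma = (1 + 7) * (1 + 2477) = 8 * 2478 = 19824; answer 19824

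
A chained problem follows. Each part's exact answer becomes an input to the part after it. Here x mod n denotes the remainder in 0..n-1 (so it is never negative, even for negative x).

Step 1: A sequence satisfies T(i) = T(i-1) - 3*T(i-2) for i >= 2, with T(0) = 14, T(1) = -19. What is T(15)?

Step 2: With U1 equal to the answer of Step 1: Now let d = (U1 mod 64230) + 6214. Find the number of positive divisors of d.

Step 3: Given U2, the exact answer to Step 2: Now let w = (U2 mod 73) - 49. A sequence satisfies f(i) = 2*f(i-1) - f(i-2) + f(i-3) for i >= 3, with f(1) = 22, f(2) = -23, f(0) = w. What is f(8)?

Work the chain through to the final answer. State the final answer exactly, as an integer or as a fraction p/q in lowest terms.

-1198

Step 1: T(2) = 1*(-19) - 3*(14) = -61; iterating: T(2)=-61, T(3)=-4, T(4)=179, T(5)=191, T(6)=-346, T(7)=-919, T(8)=119, T(9)=2876, T(10)=2519, T(11)=-6109, T(12)=-13666, T(13)=4661, T(14)=45659, T(15)=31676; answer 31676
Step 2: U1 = 31676; d = 37890; 37890 = 2 * 3^2 * 5 * 421; number of divisors = (1+1) * (2+1) * (1+1) * (1+1) = 24; answer 24
Step 3: U2 = 24; w = -25; f(3) = 2*(-23) - 1*(22) + 1*(-25) = -93; iterating: f(3)=-93, f(4)=-141, f(5)=-212, f(6)=-376, f(7)=-681, f(8)=-1198; answer -1198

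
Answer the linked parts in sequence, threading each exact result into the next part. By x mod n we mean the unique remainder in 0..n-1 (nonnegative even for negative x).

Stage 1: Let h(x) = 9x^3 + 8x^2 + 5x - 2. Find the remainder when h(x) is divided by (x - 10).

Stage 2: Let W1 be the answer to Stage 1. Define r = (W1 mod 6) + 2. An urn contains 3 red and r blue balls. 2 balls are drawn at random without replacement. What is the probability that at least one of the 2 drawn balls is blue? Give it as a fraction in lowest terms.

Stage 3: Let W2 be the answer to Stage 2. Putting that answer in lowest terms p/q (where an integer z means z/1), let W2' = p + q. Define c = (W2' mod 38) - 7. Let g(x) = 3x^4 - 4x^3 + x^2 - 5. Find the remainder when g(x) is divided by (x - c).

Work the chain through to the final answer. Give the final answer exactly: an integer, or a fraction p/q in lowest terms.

Stage 1: remainder = value at the root: 9*(10)^3 + 8*(10)^2 + 5*(10)^1 - 2 = (9000) + (800) + (50) + (-2) = 9848; answer 9848
Stage 2: W1 = 9848; r = 4; total draws C(7,2) = 21; complement C(3,2) = 3; favorable 21 - 3 = 18; P = 6/7; answer 6/7
Stage 3: W2 = 6/7; threaded value p + q = 13; c = 6; remainder = value at the root: 3*(6)^4 - 4*(6)^3 + 1*(6)^2 - 5 = (3888) + (-864) + (36) + (-5) = 3055; answer 3055

3055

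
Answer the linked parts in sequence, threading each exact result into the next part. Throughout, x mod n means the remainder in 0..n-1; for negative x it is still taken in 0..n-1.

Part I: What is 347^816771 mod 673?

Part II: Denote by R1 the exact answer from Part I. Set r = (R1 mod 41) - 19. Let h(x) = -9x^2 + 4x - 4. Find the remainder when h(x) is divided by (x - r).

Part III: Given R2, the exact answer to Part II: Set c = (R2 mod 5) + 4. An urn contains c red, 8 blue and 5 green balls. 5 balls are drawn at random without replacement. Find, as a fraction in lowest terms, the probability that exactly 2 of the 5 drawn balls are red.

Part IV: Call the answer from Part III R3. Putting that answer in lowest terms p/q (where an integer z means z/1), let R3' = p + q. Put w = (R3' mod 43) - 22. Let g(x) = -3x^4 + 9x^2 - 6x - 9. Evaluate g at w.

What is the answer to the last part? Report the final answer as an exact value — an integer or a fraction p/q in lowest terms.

Part I: squarings mod 673: 347^1=347, 347^2=615, 347^4=672, 347^8=1, 347^16=1, 347^32=1, 347^64=1, 347^128=1, 347^256=1, 347^512=1, 347^1024=1, 347^2048=1, 347^4096=1, 347^8192=1, 347^16384=1, 347^32768=1, 347^65536=1, 347^131072=1, 347^262144=1, 347^524288=1; 347^816771 = 347^1 * 347^2 * 347^128 * 347^512 * 347^1024 * 347^4096 * 347^8192 * 347^16384 * 347^262144 * 347^524288 = 64 (mod 673); answer 64
Part II: R1 = 64; r = 4; remainder = value at the root: -9*(4)^2 + 4*(4)^1 - 4 = (-144) + (16) + (-4) = -132; answer -132
Part III: R2 = -132; c = 7; total draws C(20,5) = 15504; favorable C(7,2)*C(13,3) = 6006; P = 1001/2584; answer 1001/2584
Part IV: R3 = 1001/2584; threaded value p + q = 3585; w = -6; -3*(-6)^4 + 9*(-6)^2 - 6*(-6)^1 - 9 = (-3888) + (324) + (36) + (-9) = -3537; answer -3537

-3537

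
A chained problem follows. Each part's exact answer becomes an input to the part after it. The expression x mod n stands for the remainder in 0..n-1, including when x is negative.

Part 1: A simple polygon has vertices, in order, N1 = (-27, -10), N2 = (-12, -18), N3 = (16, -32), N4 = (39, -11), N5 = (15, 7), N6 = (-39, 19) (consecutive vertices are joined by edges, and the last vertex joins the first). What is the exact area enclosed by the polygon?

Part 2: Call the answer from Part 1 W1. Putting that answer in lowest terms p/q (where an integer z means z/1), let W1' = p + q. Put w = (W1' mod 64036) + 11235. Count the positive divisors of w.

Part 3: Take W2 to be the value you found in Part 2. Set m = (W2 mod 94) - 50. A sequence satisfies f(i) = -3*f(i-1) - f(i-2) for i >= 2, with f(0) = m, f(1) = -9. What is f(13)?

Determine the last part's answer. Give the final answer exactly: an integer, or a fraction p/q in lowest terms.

Part 1: cross terms: (-27*-18 - -12*-10)=366, (-12*-32 - 16*-18)=672, (16*-11 - 39*-32)=1072, (39*7 - 15*-11)=438, (15*19 - -39*7)=558, (-39*-10 - -27*19)=903; twice the area = |4009| = 4009; area = 4009/2; answer 4009/2
Part 2: W1 = 4009/2; threaded value p + q = 4011; w = 15246; 15246 = 2 * 3^2 * 7 * 11^2; number of divisors = (1+1) * (2+1) * (1+1) * (2+1) = 36; answer 36
Part 3: W2 = 36; m = -14; f(2) = -3*(-9) - 1*(-14) = 41; iterating: f(2)=41, f(3)=-114, f(4)=301, f(5)=-789, f(6)=2066, f(7)=-5409, f(8)=14161, f(9)=-37074, f(10)=97061, f(11)=-254109, f(12)=665266, f(13)=-1741689; answer -1741689

-1741689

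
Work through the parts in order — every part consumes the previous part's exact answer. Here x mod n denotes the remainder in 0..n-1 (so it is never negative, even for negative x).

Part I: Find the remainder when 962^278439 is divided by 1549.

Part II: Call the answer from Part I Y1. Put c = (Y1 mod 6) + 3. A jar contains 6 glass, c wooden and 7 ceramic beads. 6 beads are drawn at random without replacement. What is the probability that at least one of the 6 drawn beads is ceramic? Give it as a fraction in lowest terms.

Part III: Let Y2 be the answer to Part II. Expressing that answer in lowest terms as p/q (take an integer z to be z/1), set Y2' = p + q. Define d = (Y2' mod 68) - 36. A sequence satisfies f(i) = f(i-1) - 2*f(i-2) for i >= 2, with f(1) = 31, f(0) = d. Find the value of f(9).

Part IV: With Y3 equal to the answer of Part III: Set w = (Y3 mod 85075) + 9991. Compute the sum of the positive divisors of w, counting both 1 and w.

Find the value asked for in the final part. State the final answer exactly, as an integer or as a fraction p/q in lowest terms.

140000

Part I: squarings mod 1549: 962^1=962, 962^2=691, 962^4=389, 962^8=1068, 962^16=560, 962^32=702, 962^64=222, 962^128=1265, 962^256=108, 962^512=821, 962^1024=226, 962^2048=1508, 962^4096=132, 962^8192=385, 962^16384=1070, 962^32768=189, 962^65536=94, 962^131072=1091, 962^262144=649; 962^278439 = 962^1 * 962^2 * 962^4 * 962^32 * 962^128 * 962^256 * 962^512 * 962^1024 * 962^2048 * 962^4096 * 962^8192 * 962^262144 = 1278 (mod 1549); answer 1278
Part II: Y1 = 1278; c = 3; total draws C(16,6) = 8008; complement C(9,6) = 84; favorable 8008 - 84 = 7924; P = 283/286; answer 283/286
Part III: Y2 = 283/286; threaded value p + q = 569; d = -11; f(2) = 1*(31) - 2*(-11) = 53; iterating: f(2)=53, f(3)=-9, f(4)=-115, f(5)=-97, f(6)=133, f(7)=327, f(8)=61, f(9)=-593; answer -593
Part IV: Y3 = -593; w = 94473; 94473 = 3^3 * 3499; sigma = (1 + 3 + 9 + 27) * (1 + 3499) = 40 * 3500 = 140000; answer 140000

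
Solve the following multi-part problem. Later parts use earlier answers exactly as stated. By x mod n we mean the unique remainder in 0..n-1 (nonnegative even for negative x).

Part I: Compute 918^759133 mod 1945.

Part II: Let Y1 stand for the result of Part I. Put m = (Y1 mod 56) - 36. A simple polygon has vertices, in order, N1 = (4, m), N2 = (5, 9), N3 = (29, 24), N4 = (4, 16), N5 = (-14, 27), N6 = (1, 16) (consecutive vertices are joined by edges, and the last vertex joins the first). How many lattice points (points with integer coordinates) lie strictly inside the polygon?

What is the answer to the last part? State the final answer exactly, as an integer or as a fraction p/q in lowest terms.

Part I: squarings mod 1945: 918^1=918, 918^2=539, 918^4=716, 918^8=1121, 918^16=171, 918^32=66, 918^64=466, 918^128=1261, 918^256=1056, 918^512=651, 918^1024=1736, 918^2048=891, 918^4096=321, 918^8192=1901, 918^16384=1936, 918^32768=81, 918^65536=726, 918^131072=1926, 918^262144=361, 918^524288=6; 918^759133 = 918^1 * 918^4 * 918^8 * 918^16 * 918^64 * 918^256 * 918^1024 * 918^4096 * 918^32768 * 918^65536 * 918^131072 * 918^524288 = 1443 (mod 1945); answer 1443
Part II: Y1 = 1443; m = 7; cross terms: (4*9 - 5*7)=1, (5*24 - 29*9)=-141, (29*16 - 4*24)=368, (4*27 - -14*16)=332, (-14*16 - 1*27)=-251, (1*7 - 4*16)=-57; twice the area = |252| = 252; area = 126; boundary points = 1 + 3 + 1 + 1 + 1 + 3 = 10; strictly interior points = area - boundary/2 + 1 = 122; answer 122

122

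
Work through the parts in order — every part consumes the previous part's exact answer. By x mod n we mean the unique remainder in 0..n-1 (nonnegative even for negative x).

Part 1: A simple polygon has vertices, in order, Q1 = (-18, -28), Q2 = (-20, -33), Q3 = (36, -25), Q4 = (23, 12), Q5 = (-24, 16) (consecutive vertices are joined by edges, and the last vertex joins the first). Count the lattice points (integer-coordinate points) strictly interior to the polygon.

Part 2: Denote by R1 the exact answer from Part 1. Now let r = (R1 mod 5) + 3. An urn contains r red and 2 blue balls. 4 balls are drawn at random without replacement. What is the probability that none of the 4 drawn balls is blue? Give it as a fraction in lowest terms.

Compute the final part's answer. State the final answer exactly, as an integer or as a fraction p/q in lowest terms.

1/7

Part 1: cross terms: (-18*-33 - -20*-28)=34, (-20*-25 - 36*-33)=1688, (36*12 - 23*-25)=1007, (23*16 - -24*12)=656, (-24*-28 - -18*16)=960; twice the area = |4345| = 4345; area = 4345/2; boundary points = 1 + 8 + 1 + 1 + 2 = 13; strictly interior points = area - boundary/2 + 1 = 2167; answer 2167
Part 2: R1 = 2167; r = 5; total draws C(7,4) = 35; favorable C(5,4) = 5; P = 1/7; answer 1/7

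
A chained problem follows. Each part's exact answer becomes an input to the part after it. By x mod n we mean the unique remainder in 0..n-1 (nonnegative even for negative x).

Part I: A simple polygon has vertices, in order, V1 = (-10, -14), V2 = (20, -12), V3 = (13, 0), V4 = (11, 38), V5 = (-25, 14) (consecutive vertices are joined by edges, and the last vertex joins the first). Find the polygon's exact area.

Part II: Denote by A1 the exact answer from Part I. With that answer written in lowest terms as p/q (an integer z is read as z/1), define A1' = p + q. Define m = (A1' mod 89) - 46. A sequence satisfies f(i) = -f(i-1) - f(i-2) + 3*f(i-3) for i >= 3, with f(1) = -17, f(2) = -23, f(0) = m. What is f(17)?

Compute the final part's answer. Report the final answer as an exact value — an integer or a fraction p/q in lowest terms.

236623

Part I: cross terms: (-10*-12 - 20*-14)=400, (20*0 - 13*-12)=156, (13*38 - 11*0)=494, (11*14 - -25*38)=1104, (-25*-14 - -10*14)=490; twice the area = |2644| = 2644; area = 1322; answer 1322
Part II: A1 = 1322; threaded value p + q = 1323; m = 31; f(3) = -1*(-23) - 1*(-17) + 3*(31) = 133; iterating: f(3)=133, f(4)=-161, f(5)=-41, f(6)=601, f(7)=-1043, f(8)=319, f(9)=2527, f(10)=-5975, f(11)=4405, f(12)=9151, f(13)=-31481, f(14)=35545, f(15)=23389, f(16)=-153377, f(17)=236623; answer 236623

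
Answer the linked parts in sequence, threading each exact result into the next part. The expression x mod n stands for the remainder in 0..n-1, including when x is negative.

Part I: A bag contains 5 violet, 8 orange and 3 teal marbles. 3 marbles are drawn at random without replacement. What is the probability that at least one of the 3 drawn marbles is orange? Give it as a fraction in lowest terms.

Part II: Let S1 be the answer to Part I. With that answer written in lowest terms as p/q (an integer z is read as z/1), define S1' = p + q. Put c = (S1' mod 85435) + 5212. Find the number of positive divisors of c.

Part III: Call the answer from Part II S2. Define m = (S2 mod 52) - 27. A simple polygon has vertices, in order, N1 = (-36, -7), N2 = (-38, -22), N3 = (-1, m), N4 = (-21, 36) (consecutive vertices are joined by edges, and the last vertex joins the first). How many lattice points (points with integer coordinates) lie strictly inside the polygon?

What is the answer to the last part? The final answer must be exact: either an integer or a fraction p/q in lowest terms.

Part I: total draws C(16,3) = 560; complement C(8,3) = 56; favorable 560 - 56 = 504; P = 9/10; answer 9/10
Part II: S1 = 9/10; threaded value p + q = 19; c = 5231; 5231 is prime, so its only divisors are 1 and 5231; count = 2; answer 2
Part III: S2 = 2; m = -25; cross terms: (-36*-22 - -38*-7)=526, (-38*-25 - -1*-22)=928, (-1*36 - -21*-25)=-561, (-21*-7 - -36*36)=1443; twice the area = |2336| = 2336; area = 1168; boundary points = 1 + 1 + 1 + 1 = 4; strictly interior points = area - boundary/2 + 1 = 1167; answer 1167

1167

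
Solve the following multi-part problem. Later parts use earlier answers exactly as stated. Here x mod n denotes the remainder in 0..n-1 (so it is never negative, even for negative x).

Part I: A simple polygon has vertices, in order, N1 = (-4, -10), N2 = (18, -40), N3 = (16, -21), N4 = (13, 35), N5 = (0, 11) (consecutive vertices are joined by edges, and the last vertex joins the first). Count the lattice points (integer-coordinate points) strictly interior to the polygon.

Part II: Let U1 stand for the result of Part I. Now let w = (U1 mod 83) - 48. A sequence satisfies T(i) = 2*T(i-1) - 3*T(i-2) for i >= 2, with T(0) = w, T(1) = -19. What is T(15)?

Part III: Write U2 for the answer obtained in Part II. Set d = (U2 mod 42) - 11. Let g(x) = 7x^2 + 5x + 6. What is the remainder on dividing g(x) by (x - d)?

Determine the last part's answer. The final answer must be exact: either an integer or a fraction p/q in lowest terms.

2364

Part I: cross terms: (-4*-40 - 18*-10)=340, (18*-21 - 16*-40)=262, (16*35 - 13*-21)=833, (13*11 - 0*35)=143, (0*-10 - -4*11)=44; twice the area = |1622| = 1622; area = 811; boundary points = 2 + 1 + 1 + 1 + 1 = 6; strictly interior points = area - boundary/2 + 1 = 809; answer 809
Part II: U1 = 809; w = 14; T(2) = 2*(-19) - 3*(14) = -80; iterating: T(2)=-80, T(3)=-103, T(4)=34, T(5)=377, T(6)=652, T(7)=173, T(8)=-1610, T(9)=-3739, T(10)=-2648, T(11)=5921, T(12)=19786, T(13)=21809, T(14)=-15740, T(15)=-96907; answer -96907
Part III: U2 = -96907; d = 18; remainder = value at the root: 7*(18)^2 + 5*(18)^1 + 6 = (2268) + (90) + (6) = 2364; answer 2364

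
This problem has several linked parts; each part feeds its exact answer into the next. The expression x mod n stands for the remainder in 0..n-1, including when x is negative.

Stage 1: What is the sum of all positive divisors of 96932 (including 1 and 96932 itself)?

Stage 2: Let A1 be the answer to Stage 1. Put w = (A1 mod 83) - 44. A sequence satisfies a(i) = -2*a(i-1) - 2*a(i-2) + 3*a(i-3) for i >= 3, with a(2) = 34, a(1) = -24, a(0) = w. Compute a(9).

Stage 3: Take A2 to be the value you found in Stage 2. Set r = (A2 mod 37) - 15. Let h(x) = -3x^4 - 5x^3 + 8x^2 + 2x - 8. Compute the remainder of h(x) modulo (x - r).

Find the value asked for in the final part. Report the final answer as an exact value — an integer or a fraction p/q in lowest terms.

-960

Stage 1: 96932 = 2^2 * 11 * 2203; sigma = (1 + 2 + 4) * (1 + 11) * (1 + 2203) = 7 * 12 * 2204 = 185136; answer 185136
Stage 2: A1 = 185136; w = 2; a(3) = -2*(34) - 2*(-24) + 3*(2) = -14; iterating: a(3)=-14, a(4)=-112, a(5)=354, a(6)=-526, a(7)=8, a(8)=2098, a(9)=-5790; answer -5790
Stage 3: A2 = -5790; r = 4; remainder = value at the root: -3*(4)^4 - 5*(4)^3 + 8*(4)^2 + 2*(4)^1 - 8 = (-768) + (-320) + (128) + (8) + (-8) = -960; answer -960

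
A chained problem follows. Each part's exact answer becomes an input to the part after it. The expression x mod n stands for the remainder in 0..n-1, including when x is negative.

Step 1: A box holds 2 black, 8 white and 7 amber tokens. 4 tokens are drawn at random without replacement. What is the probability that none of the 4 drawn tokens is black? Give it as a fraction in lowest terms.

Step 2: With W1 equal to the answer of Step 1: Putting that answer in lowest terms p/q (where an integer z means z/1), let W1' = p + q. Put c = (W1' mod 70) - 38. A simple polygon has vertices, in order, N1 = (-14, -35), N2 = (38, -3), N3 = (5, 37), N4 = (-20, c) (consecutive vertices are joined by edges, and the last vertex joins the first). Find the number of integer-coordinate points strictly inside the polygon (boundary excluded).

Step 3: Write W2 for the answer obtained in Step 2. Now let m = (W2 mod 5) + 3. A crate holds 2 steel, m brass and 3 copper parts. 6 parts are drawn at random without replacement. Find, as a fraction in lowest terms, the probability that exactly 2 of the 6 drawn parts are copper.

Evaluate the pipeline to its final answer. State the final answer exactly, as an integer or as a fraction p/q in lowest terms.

9/22

Step 1: total draws C(17,4) = 2380; favorable C(15,4) = 1365; P = 39/68; answer 39/68
Step 2: W1 = 39/68; threaded value p + q = 107; c = -1; cross terms: (-14*-3 - 38*-35)=1372, (38*37 - 5*-3)=1421, (5*-1 - -20*37)=735, (-20*-35 - -14*-1)=686; twice the area = |4214| = 4214; area = 2107; boundary points = 4 + 1 + 1 + 2 = 8; strictly interior points = area - boundary/2 + 1 = 2104; answer 2104
Step 3: W2 = 2104; m = 7; total draws C(12,6) = 924; favorable C(3,2)*C(9,4) = 378; P = 9/22; answer 9/22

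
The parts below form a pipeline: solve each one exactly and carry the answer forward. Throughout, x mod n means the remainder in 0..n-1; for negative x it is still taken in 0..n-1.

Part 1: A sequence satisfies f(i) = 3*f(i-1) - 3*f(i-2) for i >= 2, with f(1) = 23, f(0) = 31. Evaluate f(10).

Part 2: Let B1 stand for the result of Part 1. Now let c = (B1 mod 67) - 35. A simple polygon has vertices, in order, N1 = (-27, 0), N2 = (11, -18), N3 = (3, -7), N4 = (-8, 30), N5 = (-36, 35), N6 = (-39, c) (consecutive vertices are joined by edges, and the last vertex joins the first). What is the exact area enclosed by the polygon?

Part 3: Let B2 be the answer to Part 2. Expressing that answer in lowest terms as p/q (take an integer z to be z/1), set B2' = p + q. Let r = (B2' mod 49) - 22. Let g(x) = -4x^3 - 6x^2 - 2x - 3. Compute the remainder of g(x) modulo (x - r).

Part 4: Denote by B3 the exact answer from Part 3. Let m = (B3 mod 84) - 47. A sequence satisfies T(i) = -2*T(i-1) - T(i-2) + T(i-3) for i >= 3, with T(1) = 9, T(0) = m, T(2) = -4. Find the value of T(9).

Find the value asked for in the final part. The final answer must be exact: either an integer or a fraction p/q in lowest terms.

Part 1: f(2) = 3*(23) - 3*(31) = -24; iterating: f(2)=-24, f(3)=-141, f(4)=-351, f(5)=-630, f(6)=-837, f(7)=-621, f(8)=648, f(9)=3807, f(10)=9477; answer 9477
Part 2: B1 = 9477; c = -5; cross terms: (-27*-18 - 11*0)=486, (11*-7 - 3*-18)=-23, (3*30 - -8*-7)=34, (-8*35 - -36*30)=800, (-36*-5 - -39*35)=1545, (-39*0 - -27*-5)=-135; twice the area = |2707| = 2707; area = 2707/2; answer 2707/2
Part 3: B2 = 2707/2; threaded value p + q = 2709; r = -8; remainder = value at the root: -4*(-8)^3 - 6*(-8)^2 - 2*(-8)^1 - 3 = (2048) + (-384) + (16) + (-3) = 1677; answer 1677
Part 4: B3 = 1677; m = 34; T(3) = -2*(-4) - 1*(9) + 1*(34) = 33; iterating: T(3)=33, T(4)=-53, T(5)=69, T(6)=-52, T(7)=-18, T(8)=157, T(9)=-348; answer -348

-348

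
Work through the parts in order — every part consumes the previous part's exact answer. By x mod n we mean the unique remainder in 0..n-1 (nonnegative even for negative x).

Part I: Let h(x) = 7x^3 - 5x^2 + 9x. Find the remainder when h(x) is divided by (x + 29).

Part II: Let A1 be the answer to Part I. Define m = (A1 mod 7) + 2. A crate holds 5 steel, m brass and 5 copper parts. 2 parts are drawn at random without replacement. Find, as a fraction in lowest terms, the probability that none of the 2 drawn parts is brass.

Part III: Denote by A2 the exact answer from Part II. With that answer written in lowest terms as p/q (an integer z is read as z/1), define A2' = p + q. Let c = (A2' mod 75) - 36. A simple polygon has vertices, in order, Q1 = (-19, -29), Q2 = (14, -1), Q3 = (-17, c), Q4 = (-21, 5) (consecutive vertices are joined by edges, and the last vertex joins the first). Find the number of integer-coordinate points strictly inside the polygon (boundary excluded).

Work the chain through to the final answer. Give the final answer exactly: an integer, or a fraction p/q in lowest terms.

Part I: remainder = value at the root: 7*(-29)^3 - 5*(-29)^2 + 9*(-29)^1 = (-170723) + (-4205) + (-261) = -175189; answer -175189
Part II: A1 = -175189; m = 2; total draws C(12,2) = 66; favorable C(10,2) = 45; P = 15/22; answer 15/22
Part III: A2 = 15/22; threaded value p + q = 37; c = 1; cross terms: (-19*-1 - 14*-29)=425, (14*1 - -17*-1)=-3, (-17*5 - -21*1)=-64, (-21*-29 - -19*5)=704; twice the area = |1062| = 1062; area = 531; boundary points = 1 + 1 + 4 + 2 = 8; strictly interior points = area - boundary/2 + 1 = 528; answer 528

528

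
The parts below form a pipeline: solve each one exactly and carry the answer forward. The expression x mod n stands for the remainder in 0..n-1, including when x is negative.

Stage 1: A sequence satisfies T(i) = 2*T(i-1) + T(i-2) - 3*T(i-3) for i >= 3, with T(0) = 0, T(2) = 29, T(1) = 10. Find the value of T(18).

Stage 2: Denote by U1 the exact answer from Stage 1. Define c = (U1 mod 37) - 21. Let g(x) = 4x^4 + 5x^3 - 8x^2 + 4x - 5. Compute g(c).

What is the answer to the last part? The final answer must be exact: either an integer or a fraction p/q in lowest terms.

0

Stage 1: T(3) = 2*(29) + 1*(10) - 3*(0) = 68; iterating: T(3)=68, T(4)=135, T(5)=251, T(6)=433, T(7)=712, T(8)=1104, T(9)=1621, T(10)=2210, T(11)=2729, T(12)=2805, T(13)=1709, T(14)=-1964, T(15)=-10634, T(16)=-28359, T(17)=-61460, T(18)=-119377; answer -119377
Stage 2: U1 = -119377; c = 1; 4*(1)^4 + 5*(1)^3 - 8*(1)^2 + 4*(1)^1 - 5 = (4) + (5) + (-8) + (4) + (-5) = 0; answer 0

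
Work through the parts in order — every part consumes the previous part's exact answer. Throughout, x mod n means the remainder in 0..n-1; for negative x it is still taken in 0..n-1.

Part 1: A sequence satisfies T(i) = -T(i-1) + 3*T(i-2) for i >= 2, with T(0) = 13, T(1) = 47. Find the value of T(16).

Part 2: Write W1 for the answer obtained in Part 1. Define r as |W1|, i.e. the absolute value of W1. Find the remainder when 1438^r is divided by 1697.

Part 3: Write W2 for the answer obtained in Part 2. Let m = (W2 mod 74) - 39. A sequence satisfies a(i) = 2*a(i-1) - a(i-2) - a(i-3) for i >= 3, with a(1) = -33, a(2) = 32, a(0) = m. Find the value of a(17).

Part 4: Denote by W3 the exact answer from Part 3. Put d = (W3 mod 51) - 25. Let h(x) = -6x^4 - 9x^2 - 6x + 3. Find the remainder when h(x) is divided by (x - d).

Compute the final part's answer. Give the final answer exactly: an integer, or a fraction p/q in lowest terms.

-232341

Part 1: T(2) = -1*(47) + 3*(13) = -8; iterating: T(2)=-8, T(3)=149, T(4)=-173, T(5)=620, T(6)=-1139, T(7)=2999, T(8)=-6416, T(9)=15413, T(10)=-34661, T(11)=80900, T(12)=-184883, T(13)=427583, T(14)=-982232, T(15)=2264981, T(16)=-5211677; answer -5211677
Part 2: W1 = -5211677; r = 5211677; squarings mod 1697: 1438^1=1438, 1438^2=898, 1438^4=329, 1438^8=1330, 1438^16=626, 1438^32=1566, 1438^64=191, 1438^128=844, 1438^256=1293, 1438^512=304, 1438^1024=778, 1438^2048=1152, 1438^4096=50, 1438^8192=803, 1438^16384=1646, 1438^32768=904, 1438^65536=959, 1438^131072=1604, 1438^262144=164, 1438^524288=1441, 1438^1048576=1050, 1438^2097152=1147, 1438^4194304=434; 1438^5211677 = 1438^1 * 1438^4 * 1438^8 * 1438^16 * 1438^512 * 1438^1024 * 1438^32768 * 1438^65536 * 1438^131072 * 1438^262144 * 1438^524288 * 1438^4194304 = 959 (mod 1697); answer 959
Part 3: W2 = 959; m = 32; a(3) = 2*(32) - 1*(-33) - 1*(32) = 65; iterating: a(3)=65, a(4)=131, a(5)=165, a(6)=134, a(7)=-28, a(8)=-355, a(9)=-816, a(10)=-1249, a(11)=-1327, a(12)=-589, a(13)=1398, a(14)=4712, a(15)=8615, a(16)=11120, a(17)=8913; answer 8913
Part 4: W3 = 8913; d = 14; remainder = value at the root: -6*(14)^4 - 9*(14)^2 - 6*(14)^1 + 3 = (-230496) + (-1764) + (-84) + (3) = -232341; answer -232341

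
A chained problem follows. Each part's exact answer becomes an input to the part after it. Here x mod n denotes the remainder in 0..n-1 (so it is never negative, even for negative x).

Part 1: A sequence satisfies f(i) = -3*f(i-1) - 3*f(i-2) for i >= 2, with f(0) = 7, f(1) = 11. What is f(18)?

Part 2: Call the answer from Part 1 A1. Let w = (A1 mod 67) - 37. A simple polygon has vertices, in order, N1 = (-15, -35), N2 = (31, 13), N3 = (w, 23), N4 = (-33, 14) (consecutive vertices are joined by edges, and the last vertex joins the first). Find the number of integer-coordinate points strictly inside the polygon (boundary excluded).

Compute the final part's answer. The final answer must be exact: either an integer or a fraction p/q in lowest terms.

Part 1: f(2) = -3*(11) - 3*(7) = -54; iterating: f(2)=-54, f(3)=129, f(4)=-225, f(5)=288, f(6)=-189, f(7)=-297, f(8)=1458, f(9)=-3483, f(10)=6075, f(11)=-7776, f(12)=5103, f(13)=8019, f(14)=-39366, f(15)=94041, f(16)=-164025, f(17)=209952, f(18)=-137781; answer -137781
Part 2: A1 = -137781; w = 1; cross terms: (-15*13 - 31*-35)=890, (31*23 - 1*13)=700, (1*14 - -33*23)=773, (-33*-35 - -15*14)=1365; twice the area = |3728| = 3728; area = 1864; boundary points = 2 + 10 + 1 + 1 = 14; strictly interior points = area - boundary/2 + 1 = 1858; answer 1858

1858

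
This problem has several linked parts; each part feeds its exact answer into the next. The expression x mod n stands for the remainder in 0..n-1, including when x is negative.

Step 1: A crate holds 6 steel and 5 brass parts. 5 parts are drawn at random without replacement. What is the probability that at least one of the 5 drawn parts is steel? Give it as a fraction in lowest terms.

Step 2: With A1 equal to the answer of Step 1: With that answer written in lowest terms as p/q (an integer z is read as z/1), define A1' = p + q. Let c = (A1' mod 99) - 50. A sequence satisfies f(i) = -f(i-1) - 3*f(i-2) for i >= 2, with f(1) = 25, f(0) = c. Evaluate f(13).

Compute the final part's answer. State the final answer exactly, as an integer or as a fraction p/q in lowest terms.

-23615

Step 1: total draws C(11,5) = 462; complement C(5,5) = 1; favorable 462 - 1 = 461; P = 461/462; answer 461/462
Step 2: A1 = 461/462; threaded value p + q = 923; c = -18; f(2) = -1*(25) - 3*(-18) = 29; iterating: f(2)=29, f(3)=-104, f(4)=17, f(5)=295, f(6)=-346, f(7)=-539, f(8)=1577, f(9)=40, f(10)=-4771, f(11)=4651, f(12)=9662, f(13)=-23615; answer -23615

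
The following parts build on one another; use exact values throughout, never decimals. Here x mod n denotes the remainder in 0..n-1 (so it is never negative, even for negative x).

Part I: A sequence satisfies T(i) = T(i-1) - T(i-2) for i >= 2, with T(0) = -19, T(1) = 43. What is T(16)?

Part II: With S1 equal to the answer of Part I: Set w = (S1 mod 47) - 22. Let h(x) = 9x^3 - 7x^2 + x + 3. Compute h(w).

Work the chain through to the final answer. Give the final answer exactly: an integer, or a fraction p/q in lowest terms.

Part I: T(2) = 1*(43) - 1*(-19) = 62; iterating: T(2)=62, T(3)=19, T(4)=-43, T(5)=-62, T(6)=-19, T(7)=43, T(8)=62, T(9)=19, T(10)=-43, T(11)=-62, T(12)=-19, T(13)=43, T(14)=62, T(15)=19, T(16)=-43; answer -43
Part II: S1 = -43; w = -18; 9*(-18)^3 - 7*(-18)^2 + 1*(-18)^1 + 3 = (-52488) + (-2268) + (-18) + (3) = -54771; answer -54771

-54771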